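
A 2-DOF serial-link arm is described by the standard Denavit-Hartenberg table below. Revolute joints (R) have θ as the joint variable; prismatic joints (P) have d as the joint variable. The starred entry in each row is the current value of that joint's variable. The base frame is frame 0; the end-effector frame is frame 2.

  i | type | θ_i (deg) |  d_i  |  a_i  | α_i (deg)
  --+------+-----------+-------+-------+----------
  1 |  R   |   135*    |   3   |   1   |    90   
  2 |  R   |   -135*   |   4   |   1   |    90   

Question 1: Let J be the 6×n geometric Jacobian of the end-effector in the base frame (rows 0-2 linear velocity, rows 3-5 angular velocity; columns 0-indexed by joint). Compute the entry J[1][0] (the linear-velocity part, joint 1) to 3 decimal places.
2.621

axis z_0 = ẑ; lever o_n−o_0 = (2.6213,3.0355,2.2929)
cross product → J_v[:, 0] = (-3.0355,2.6213,0.0000)
J_ω[:, 0] = z_0
entry J[1][0] = 2.6213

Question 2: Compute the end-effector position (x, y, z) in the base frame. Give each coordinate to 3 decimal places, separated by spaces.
2.621 3.036 2.293

after link 1: o_1 = (-0.7071, 0.7071, 3.0000)
after link 2: o_2 = (2.6213, 3.0355, 2.2929)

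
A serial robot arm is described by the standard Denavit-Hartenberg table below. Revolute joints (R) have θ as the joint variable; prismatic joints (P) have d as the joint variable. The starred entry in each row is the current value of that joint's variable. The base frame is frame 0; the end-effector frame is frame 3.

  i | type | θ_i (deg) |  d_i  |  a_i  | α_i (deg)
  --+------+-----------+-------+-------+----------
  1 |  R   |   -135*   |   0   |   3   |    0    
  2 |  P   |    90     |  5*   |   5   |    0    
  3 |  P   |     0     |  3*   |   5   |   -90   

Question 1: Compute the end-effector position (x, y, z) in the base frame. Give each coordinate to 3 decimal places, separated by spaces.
4.950 -9.192 8.000

after link 1: o_1 = (-2.1213, -2.1213, 0.0000)
after link 2: o_2 = (1.4142, -5.6569, 5.0000)
after link 3: o_3 = (4.9497, -9.1924, 8.0000)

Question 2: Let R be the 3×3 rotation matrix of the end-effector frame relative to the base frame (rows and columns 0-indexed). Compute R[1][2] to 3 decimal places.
0.707

End-effector z-axis (col 2 of R) = (0.7071,0.7071,0.0000)
R[1][2] = 0.7071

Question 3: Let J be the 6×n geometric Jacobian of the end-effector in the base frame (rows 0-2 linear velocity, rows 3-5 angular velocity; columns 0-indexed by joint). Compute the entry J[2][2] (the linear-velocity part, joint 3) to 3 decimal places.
prismatic axis z_2 = (0.0000,0.0000,1.0000)
J_v[:, 2] = z_2; J_ω[:, 2] = (0,0,0)
entry J[2][2] = 1.0000

1.000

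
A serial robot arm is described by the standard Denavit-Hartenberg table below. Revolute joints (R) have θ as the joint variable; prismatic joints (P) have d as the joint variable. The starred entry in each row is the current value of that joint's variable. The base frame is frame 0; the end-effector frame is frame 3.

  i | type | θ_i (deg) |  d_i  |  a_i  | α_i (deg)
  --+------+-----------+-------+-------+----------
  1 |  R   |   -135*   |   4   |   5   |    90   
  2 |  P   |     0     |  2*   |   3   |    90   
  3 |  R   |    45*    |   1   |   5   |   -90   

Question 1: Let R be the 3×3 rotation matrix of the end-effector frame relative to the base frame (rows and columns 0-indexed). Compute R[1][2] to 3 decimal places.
End-effector z-axis (col 2 of R) = (-0.0000,1.0000,0.0000)
R[1][2] = 1.0000

1.000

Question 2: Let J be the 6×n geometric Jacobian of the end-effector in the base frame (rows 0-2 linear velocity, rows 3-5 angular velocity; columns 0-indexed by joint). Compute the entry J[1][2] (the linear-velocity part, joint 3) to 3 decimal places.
axis z_2 = (-0.0000,0.0000,-1.0000); lever o_n−o_2 = (-5.0000,-0.0000,-1.0000)
cross product → J_v[:, 2] = (-0.0000,5.0000,0.0000)
J_ω[:, 2] = z_2
entry J[1][2] = 5.0000

5.000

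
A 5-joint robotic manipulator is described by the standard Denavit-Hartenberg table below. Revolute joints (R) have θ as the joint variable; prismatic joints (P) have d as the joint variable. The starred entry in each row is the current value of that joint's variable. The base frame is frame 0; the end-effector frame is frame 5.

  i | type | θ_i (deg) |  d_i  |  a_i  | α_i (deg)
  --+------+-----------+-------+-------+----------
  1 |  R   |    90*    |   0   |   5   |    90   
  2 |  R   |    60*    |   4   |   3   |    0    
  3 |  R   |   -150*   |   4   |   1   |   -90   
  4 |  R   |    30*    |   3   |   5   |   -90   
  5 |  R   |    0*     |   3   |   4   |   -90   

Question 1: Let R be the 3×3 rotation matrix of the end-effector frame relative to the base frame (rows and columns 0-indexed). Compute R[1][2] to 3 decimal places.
-1.000

End-effector z-axis (col 2 of R) = (-0.0000,-1.0000,0.0000)
R[1][2] = -1.0000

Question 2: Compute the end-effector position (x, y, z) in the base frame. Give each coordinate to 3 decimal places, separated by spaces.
after link 1: o_1 = (0.0000, 5.0000, 0.0000)
after link 2: o_2 = (4.0000, 6.5000, 2.5981)
after link 3: o_3 = (8.0000, 6.5000, 1.5981)
after link 4: o_4 = (5.5000, 9.5000, -2.7321)
after link 5: o_5 = (0.9019, 9.5000, -4.6962)

0.902 9.500 -4.696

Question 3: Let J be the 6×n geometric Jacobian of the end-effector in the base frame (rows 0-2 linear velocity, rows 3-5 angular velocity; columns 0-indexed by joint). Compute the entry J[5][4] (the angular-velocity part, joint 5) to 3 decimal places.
axis z_4 = (-0.8660,0.0000,0.5000); lever o_n−o_4 = (-4.5981,0.0000,-1.9641)
cross product → J_v[:, 4] = (-0.0000,-4.0000,0.0000)
J_ω[:, 4] = z_4
entry J[5][4] = 0.5000

0.500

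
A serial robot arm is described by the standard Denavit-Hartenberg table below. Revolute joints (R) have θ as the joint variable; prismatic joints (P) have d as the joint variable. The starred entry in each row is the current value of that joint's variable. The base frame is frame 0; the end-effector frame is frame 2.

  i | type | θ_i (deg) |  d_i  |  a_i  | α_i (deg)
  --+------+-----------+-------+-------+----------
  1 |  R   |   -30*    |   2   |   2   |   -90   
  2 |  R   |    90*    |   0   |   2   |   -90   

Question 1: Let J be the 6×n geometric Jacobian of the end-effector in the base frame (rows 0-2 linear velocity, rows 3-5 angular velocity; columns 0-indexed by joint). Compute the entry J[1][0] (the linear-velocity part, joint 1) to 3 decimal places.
axis z_0 = ẑ; lever o_n−o_0 = (1.7321,-1.0000,0.0000)
cross product → J_v[:, 0] = (1.0000,1.7321,-0.0000)
J_ω[:, 0] = z_0
entry J[1][0] = 1.7321

1.732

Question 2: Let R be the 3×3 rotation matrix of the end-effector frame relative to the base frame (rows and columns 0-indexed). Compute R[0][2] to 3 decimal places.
End-effector z-axis (col 2 of R) = (-0.8660,0.5000,-0.0000)
R[0][2] = -0.8660

-0.866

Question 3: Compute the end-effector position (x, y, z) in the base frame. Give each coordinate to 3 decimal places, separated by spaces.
after link 1: o_1 = (1.7321, -1.0000, 2.0000)
after link 2: o_2 = (1.7321, -1.0000, 0.0000)

1.732 -1.000 0.000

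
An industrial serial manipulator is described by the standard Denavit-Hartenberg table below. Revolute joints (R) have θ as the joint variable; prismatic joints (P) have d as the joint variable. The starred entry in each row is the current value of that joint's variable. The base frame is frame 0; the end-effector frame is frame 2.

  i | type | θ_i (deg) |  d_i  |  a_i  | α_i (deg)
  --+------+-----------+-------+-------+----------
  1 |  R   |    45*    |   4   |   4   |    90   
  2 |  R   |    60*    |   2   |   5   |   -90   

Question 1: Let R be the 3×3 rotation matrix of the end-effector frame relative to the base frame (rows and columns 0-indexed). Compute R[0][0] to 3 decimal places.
0.354

End-effector x-axis (col 0 of R) = (0.3536,0.3536,0.8660)
R[0][0] = 0.3536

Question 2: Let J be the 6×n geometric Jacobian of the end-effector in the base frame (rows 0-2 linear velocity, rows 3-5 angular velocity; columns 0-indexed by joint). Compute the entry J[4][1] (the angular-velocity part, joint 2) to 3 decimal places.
-0.707

axis z_1 = (0.7071,-0.7071,0.0000); lever o_n−o_1 = (3.1820,0.3536,4.3301)
cross product → J_v[:, 1] = (-3.0619,-3.0619,2.5000)
J_ω[:, 1] = z_1
entry J[4][1] = -0.7071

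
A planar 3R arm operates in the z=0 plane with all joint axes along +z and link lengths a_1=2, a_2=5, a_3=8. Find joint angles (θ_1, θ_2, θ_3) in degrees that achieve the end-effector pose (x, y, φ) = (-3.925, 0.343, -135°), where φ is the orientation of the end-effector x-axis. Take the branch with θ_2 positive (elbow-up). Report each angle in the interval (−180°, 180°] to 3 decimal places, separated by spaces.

wrist centre = target − a_3·(cos φ, sin φ) = (1.7319, 5.9999)
cos θ_2 = (38.9976−2²−5²)/(2·2·5) = 0.4999; θ_2 = 60.0080° (elbow-up)
β = atan2(5.9999,1.7319) = 73.8992°; ψ = atan2(4.3305,4.4994) = 43.9041°
θ_1 = β − ψ = 29.9952°
θ_3 = φ − θ_1 − θ_2 = 134.9968° (wrapped to (-180°,180°])

29.995 60.008 134.997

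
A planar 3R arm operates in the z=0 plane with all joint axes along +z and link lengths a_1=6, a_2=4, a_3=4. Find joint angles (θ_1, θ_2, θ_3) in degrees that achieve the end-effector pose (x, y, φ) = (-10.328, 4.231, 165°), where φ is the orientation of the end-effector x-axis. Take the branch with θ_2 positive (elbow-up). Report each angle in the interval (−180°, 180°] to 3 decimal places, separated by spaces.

120.004 90.000 -45.004

wrist centre = target − a_3·(cos φ, sin φ) = (-6.4643, 3.1957)
cos θ_2 = (51.9998−6²−4²)/(2·6·4) = -0.0000; θ_2 = 90.0003° (elbow-up)
β = atan2(3.1957,-6.4643) = 153.6938°; ψ = atan2(4.0000,6.0000) = 33.6901°
θ_1 = β − ψ = 120.0037°
θ_3 = φ − θ_1 − θ_2 = -45.0039° (wrapped to (-180°,180°])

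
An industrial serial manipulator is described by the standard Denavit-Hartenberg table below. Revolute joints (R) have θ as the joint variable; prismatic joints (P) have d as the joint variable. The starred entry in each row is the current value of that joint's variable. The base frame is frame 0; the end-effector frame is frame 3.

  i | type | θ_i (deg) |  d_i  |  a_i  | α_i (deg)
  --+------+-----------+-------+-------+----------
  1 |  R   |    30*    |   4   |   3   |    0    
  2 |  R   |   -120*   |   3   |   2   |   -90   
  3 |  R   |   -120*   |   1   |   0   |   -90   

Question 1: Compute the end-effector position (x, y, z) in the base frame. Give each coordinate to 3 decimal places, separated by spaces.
3.598 -0.500 7.000

after link 1: o_1 = (2.5981, 1.5000, 4.0000)
after link 2: o_2 = (2.5981, -0.5000, 7.0000)
after link 3: o_3 = (3.5981, -0.5000, 7.0000)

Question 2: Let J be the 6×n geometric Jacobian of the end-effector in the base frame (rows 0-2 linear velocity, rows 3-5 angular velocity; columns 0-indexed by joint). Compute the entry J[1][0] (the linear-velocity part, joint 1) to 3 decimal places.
axis z_0 = ẑ; lever o_n−o_0 = (3.5981,-0.5000,7.0000)
cross product → J_v[:, 0] = (0.5000,3.5981,-0.0000)
J_ω[:, 0] = z_0
entry J[1][0] = 3.5981

3.598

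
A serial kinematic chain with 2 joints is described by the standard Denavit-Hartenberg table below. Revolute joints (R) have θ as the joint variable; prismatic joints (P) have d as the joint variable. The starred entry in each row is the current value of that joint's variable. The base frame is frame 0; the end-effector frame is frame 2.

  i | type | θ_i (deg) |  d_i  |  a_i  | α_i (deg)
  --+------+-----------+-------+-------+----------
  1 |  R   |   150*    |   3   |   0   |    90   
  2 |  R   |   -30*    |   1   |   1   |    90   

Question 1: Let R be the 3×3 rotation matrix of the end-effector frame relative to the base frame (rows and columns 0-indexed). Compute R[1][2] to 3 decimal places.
-0.250

End-effector z-axis (col 2 of R) = (0.4330,-0.2500,-0.8660)
R[1][2] = -0.2500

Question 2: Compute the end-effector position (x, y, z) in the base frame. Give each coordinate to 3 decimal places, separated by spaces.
-0.250 1.299 2.500

after link 1: o_1 = (0.0000, 0.0000, 3.0000)
after link 2: o_2 = (-0.2500, 1.2990, 2.5000)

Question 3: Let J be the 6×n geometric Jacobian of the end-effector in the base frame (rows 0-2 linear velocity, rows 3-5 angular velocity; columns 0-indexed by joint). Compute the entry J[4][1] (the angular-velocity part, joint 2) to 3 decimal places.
axis z_1 = (0.5000,0.8660,0.0000); lever o_n−o_1 = (-0.2500,1.2990,-0.5000)
cross product → J_v[:, 1] = (-0.4330,0.2500,0.8660)
J_ω[:, 1] = z_1
entry J[4][1] = 0.8660

0.866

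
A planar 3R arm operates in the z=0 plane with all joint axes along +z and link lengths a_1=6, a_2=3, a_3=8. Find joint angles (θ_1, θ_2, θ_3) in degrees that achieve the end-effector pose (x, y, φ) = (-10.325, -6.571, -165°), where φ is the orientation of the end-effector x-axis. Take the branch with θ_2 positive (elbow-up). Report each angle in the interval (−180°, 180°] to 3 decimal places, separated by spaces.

-149.993 119.997 -135.004

wrist centre = target − a_3·(cos φ, sin φ) = (-2.5976, -4.5004)
cos θ_2 = (27.0015−6²−3²)/(2·6·3) = -0.5000; θ_2 = 119.9972° (elbow-up)
β = atan2(-4.5004,-2.5976) = -119.9929°; ψ = atan2(2.5981,4.5001) = 30.0000°
θ_1 = β − ψ = -149.9929°
θ_3 = φ − θ_1 − θ_2 = -135.0043° (wrapped to (-180°,180°])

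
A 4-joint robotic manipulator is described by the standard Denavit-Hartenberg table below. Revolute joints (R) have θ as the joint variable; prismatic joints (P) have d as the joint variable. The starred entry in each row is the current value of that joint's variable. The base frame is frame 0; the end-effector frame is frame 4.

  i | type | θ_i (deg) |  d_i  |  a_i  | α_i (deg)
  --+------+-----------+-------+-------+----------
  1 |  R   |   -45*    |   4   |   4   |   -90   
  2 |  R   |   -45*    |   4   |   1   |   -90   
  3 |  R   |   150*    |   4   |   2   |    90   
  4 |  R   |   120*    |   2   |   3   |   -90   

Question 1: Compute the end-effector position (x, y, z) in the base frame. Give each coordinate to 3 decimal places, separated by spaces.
after link 1: o_1 = (2.8284, -2.8284, 4.0000)
after link 2: o_2 = (6.1569, -0.5000, 4.7071)
after link 3: o_3 = (6.5837, -2.3411, 0.6539)
after link 4: o_4 = (8.3379, -5.4841, 0.4425)

8.338 -5.484 0.442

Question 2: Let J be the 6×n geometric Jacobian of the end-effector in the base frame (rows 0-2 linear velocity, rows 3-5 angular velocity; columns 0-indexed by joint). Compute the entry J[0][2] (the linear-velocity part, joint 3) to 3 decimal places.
-1.392

axis z_2 = (0.5000,-0.5000,-0.7071); lever o_n−o_2 = (2.1810,-4.9841,-4.2646)
cross product → J_v[:, 2] = (-1.3919,0.5901,-1.4015)
J_ω[:, 2] = z_2
entry J[0][2] = -1.3919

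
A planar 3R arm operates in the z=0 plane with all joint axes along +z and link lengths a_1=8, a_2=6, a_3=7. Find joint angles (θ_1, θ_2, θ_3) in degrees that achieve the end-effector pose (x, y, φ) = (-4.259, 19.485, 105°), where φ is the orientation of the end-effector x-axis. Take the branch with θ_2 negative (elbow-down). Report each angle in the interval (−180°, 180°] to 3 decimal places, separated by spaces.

wrist centre = target − a_3·(cos φ, sin φ) = (-2.4473, 12.7235)
cos θ_2 = (167.8771−8²−6²)/(2·8·6) = 0.7071; θ_2 = -45.0044° (elbow-down)
β = atan2(12.7235,-2.4473) = 100.8874°; ψ = atan2(-4.2430,12.2423) = -19.1154°
θ_1 = β − ψ = 120.0028°
θ_3 = φ − θ_1 − θ_2 = 30.0016° (wrapped to (-180°,180°])

120.003 -45.004 30.002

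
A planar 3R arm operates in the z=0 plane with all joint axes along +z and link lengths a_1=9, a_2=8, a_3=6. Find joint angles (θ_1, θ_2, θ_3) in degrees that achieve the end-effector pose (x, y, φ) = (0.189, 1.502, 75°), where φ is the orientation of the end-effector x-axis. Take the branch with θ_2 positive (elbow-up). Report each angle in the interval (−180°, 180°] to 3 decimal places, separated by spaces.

-170.241 149.998 95.243

wrist centre = target − a_3·(cos φ, sin φ) = (-1.3639, -4.2936)
cos θ_2 = (20.2949−9²−8²)/(2·9·8) = -0.8660; θ_2 = 149.9980° (elbow-up)
β = atan2(-4.2936,-1.3639) = -107.6233°; ψ = atan2(4.0002,2.0719) = 62.6180°
θ_1 = β − ψ = -170.2412°
θ_3 = φ − θ_1 − θ_2 = 95.2432° (wrapped to (-180°,180°])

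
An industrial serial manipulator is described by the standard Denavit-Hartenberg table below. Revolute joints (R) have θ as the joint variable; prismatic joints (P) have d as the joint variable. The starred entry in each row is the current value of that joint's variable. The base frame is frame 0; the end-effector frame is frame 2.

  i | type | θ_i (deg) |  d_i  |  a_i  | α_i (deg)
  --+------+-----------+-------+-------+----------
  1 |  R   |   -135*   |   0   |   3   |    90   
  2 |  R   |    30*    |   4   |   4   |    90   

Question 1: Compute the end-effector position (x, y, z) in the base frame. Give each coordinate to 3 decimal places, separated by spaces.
after link 1: o_1 = (-2.1213, -2.1213, 0.0000)
after link 2: o_2 = (-7.3992, -1.7424, 2.0000)

-7.399 -1.742 2.000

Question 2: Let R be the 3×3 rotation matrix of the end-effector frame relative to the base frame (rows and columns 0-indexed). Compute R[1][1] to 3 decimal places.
0.707

End-effector y-axis (col 1 of R) = (-0.7071,0.7071,0.0000)
R[1][1] = 0.7071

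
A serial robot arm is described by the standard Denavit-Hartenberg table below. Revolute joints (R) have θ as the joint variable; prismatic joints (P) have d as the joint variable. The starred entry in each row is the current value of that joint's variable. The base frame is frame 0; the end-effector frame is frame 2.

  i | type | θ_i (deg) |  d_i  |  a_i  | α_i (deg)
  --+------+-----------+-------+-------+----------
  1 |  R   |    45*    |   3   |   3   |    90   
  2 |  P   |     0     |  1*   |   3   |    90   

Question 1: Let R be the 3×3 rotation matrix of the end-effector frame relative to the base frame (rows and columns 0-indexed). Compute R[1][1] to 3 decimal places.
End-effector y-axis (col 1 of R) = (0.7071,-0.7071,0.0000)
R[1][1] = -0.7071

-0.707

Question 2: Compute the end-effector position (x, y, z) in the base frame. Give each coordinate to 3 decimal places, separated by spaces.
4.950 3.536 3.000

after link 1: o_1 = (2.1213, 2.1213, 3.0000)
after link 2: o_2 = (4.9497, 3.5355, 3.0000)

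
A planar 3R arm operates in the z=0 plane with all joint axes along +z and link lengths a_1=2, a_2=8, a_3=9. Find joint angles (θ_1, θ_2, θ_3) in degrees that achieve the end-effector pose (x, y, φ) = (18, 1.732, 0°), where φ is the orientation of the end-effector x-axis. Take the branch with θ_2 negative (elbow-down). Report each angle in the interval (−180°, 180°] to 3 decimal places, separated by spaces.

wrist centre = target − a_3·(cos φ, sin φ) = (9.0000, 1.7320)
cos θ_2 = (83.9998−2²−8²)/(2·2·8) = 0.5000; θ_2 = -60.0004° (elbow-down)
β = atan2(1.7320,9.0000) = 10.8931°; ψ = atan2(-6.9282,6.0000) = -49.1069°
θ_1 = β − ψ = 60.0000°
θ_3 = φ − θ_1 − θ_2 = 0.0004° (wrapped to (-180°,180°])

60.000 -60.000 0.000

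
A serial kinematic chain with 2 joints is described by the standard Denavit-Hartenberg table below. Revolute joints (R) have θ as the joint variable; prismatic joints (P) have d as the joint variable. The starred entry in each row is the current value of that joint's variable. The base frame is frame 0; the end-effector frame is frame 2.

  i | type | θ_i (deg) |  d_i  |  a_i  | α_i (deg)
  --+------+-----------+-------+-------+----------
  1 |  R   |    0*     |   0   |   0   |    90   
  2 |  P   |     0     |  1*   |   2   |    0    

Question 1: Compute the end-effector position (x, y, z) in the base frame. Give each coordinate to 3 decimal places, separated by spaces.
after link 1: o_1 = (0.0000, 0.0000, 0.0000)
after link 2: o_2 = (2.0000, -1.0000, 0.0000)

2.000 -1.000 0.000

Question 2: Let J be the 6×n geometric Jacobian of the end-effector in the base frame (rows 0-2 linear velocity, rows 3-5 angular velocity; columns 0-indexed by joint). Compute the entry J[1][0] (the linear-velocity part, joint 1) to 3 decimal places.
axis z_0 = ẑ; lever o_n−o_0 = (2.0000,-1.0000,0.0000)
cross product → J_v[:, 0] = (1.0000,2.0000,-0.0000)
J_ω[:, 0] = z_0
entry J[1][0] = 2.0000

2.000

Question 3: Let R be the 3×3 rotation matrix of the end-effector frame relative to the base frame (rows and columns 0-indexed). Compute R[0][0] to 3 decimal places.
End-effector x-axis (col 0 of R) = (1.0000,0.0000,0.0000)
R[0][0] = 1.0000

1.000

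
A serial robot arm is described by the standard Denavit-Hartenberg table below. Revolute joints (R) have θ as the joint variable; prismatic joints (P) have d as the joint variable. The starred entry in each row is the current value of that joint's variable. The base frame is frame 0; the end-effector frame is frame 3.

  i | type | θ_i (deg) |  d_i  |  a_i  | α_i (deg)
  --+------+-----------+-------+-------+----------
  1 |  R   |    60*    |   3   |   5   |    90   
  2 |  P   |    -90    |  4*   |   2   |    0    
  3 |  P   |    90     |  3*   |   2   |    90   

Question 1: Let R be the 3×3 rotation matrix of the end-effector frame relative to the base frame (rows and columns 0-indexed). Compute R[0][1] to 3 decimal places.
End-effector y-axis (col 1 of R) = (0.8660,-0.5000,0.0000)
R[0][1] = 0.8660

0.866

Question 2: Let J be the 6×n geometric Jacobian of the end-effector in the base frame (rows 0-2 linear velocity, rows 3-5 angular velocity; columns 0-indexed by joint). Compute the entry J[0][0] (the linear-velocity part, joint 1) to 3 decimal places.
axis z_0 = ẑ; lever o_n−o_0 = (9.5622,2.5622,1.0000)
cross product → J_v[:, 0] = (-2.5622,9.5622,0.0000)
J_ω[:, 0] = z_0
entry J[0][0] = -2.5622

-2.562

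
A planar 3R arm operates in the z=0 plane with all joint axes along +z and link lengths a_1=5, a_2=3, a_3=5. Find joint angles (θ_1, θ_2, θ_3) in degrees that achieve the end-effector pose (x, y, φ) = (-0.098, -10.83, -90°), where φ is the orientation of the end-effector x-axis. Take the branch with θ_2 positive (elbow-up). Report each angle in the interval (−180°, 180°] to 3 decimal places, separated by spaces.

-121.928 90.003 -58.075

wrist centre = target − a_3·(cos φ, sin φ) = (-0.0980, -5.8300)
cos θ_2 = (33.9985−5²−3²)/(2·5·3) = -0.0000; θ_2 = 90.0029° (elbow-up)
β = atan2(-5.8300,-0.0980) = -90.9630°; ψ = atan2(3.0000,4.9999) = 30.9645°
θ_1 = β − ψ = -121.9275°
θ_3 = φ − θ_1 − θ_2 = -58.0753° (wrapped to (-180°,180°])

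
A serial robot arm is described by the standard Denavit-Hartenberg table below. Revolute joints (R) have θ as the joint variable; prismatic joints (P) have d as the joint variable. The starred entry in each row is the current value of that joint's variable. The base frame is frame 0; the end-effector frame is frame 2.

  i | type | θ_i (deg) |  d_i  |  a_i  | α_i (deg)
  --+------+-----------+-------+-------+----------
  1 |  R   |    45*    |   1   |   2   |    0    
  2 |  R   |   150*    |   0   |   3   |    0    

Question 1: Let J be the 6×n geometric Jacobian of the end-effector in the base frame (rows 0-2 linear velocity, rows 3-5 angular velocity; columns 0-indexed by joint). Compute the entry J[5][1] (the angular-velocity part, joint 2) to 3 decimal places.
1.000

axis z_1 = (0.0000,0.0000,1.0000); lever o_n−o_1 = (-2.8978,-0.7765,0.0000)
cross product → J_v[:, 1] = (0.7765,-2.8978,0.0000)
J_ω[:, 1] = z_1
entry J[5][1] = 1.0000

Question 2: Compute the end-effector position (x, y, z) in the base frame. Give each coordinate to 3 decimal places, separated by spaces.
-1.484 0.638 1.000

after link 1: o_1 = (1.4142, 1.4142, 1.0000)
after link 2: o_2 = (-1.4836, 0.6378, 1.0000)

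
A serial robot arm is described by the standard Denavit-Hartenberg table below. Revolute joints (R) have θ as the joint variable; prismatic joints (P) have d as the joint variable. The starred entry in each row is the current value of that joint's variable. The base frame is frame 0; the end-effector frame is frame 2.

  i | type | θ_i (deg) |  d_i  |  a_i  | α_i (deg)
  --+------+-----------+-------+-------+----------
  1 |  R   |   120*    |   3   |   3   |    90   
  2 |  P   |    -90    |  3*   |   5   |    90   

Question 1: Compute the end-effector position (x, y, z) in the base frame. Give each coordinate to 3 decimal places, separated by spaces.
after link 1: o_1 = (-1.5000, 2.5981, 3.0000)
after link 2: o_2 = (1.0981, 4.0981, -2.0000)

1.098 4.098 -2.000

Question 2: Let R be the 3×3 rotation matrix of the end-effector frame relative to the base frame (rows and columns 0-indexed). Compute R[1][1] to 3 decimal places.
0.500

End-effector y-axis (col 1 of R) = (0.8660,0.5000,0.0000)
R[1][1] = 0.5000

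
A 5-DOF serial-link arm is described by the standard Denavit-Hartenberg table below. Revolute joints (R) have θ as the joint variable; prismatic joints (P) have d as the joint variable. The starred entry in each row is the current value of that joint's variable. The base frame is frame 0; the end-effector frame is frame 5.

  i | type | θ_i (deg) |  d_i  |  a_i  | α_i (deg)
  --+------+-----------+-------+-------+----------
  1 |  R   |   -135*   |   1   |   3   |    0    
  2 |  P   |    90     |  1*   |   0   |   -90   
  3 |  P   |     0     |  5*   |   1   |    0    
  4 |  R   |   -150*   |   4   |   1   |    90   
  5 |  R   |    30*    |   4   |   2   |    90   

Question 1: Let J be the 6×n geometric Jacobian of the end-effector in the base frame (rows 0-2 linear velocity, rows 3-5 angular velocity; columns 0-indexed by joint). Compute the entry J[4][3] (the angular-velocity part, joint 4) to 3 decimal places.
0.707

axis z_3 = (0.7071,0.7071,0.0000); lever o_n−o_3 = (0.4483,6.6228,-2.0981)
cross product → J_v[:, 3] = (-1.4836,1.4836,4.3660)
J_ω[:, 3] = z_3
entry J[4][3] = 0.7071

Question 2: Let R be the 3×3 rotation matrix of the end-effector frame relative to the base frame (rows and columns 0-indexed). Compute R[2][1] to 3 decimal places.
End-effector y-axis (col 1 of R) = (-0.3536,0.3536,-0.8660)
R[2][1] = -0.8660

-0.866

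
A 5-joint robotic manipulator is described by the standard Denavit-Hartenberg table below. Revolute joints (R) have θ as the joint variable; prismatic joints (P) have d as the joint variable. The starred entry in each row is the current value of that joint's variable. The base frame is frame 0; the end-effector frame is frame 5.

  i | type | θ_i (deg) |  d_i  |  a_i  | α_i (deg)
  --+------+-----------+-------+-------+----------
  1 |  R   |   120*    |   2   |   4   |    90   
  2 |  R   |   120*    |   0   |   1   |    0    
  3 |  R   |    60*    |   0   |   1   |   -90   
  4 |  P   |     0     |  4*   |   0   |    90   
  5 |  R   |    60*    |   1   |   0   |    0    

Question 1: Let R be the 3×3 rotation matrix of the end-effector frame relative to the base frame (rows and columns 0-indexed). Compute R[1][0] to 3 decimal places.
End-effector x-axis (col 0 of R) = (0.2500,-0.4330,-0.8660)
R[1][0] = -0.4330

-0.433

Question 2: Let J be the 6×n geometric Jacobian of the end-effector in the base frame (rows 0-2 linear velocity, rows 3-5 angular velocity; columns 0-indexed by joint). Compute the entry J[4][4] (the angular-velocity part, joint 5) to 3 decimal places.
0.500

axis z_4 = (0.8660,0.5000,0.0000); lever o_n−o_4 = (0.8660,0.5000,0.0000)
cross product → J_v[:, 4] = (-0.0000,0.0000,0.0000)
J_ω[:, 4] = z_4
entry J[4][4] = 0.5000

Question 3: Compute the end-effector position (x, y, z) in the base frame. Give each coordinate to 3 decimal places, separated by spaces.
after link 1: o_1 = (-2.0000, 3.4641, 2.0000)
after link 2: o_2 = (-1.7500, 3.0311, 2.8660)
after link 3: o_3 = (-1.2500, 2.1651, 2.8660)
after link 4: o_4 = (-1.2500, 2.1651, -1.1340)
after link 5: o_5 = (-0.3840, 2.6651, -1.1340)

-0.384 2.665 -1.134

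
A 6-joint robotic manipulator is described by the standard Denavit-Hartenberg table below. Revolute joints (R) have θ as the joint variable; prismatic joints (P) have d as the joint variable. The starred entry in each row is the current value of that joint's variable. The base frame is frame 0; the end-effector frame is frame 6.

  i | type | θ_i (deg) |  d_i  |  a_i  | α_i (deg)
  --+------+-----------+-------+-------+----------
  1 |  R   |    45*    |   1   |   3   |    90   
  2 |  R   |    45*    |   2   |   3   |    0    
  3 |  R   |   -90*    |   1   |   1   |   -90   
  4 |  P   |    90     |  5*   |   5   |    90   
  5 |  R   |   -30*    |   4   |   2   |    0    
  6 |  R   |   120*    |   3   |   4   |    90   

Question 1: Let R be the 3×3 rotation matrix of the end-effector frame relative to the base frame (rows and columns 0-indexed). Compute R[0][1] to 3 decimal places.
End-effector y-axis (col 1 of R) = (0.5000,0.5000,-0.7071)
R[0][1] = 0.5000

0.500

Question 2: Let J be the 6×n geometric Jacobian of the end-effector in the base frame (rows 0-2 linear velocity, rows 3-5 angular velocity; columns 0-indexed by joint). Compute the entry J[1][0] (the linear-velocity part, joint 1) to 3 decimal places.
8.982

axis z_0 = ẑ; lever o_n−o_0 = (8.9824,14.2603,3.1213)
cross product → J_v[:, 0] = (-14.2603,8.9824,0.0000)
J_ω[:, 0] = z_0
entry J[1][0] = 8.9824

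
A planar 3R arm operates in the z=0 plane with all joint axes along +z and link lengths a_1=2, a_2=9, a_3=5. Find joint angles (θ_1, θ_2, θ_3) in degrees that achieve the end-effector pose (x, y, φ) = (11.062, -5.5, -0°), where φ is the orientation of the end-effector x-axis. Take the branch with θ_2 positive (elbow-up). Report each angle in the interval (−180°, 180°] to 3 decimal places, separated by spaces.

wrist centre = target − a_3·(cos φ, sin φ) = (6.0620, -5.5000)
cos θ_2 = (66.9978−2²−9²)/(2·2·9) = -0.5001; θ_2 = 120.0040° (elbow-up)
β = atan2(-5.5000,6.0620) = -42.2172°; ψ = atan2(7.7939,-2.5005) = 107.7879°
θ_1 = β − ψ = -150.0051°
θ_3 = φ − θ_1 − θ_2 = 30.0011° (wrapped to (-180°,180°])

-150.005 120.004 30.001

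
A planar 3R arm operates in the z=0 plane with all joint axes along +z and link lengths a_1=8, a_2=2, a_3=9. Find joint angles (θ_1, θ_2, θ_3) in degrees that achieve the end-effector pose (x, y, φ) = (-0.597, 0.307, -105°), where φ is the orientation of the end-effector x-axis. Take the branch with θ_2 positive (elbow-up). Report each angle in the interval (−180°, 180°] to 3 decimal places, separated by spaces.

wrist centre = target − a_3·(cos φ, sin φ) = (1.7324, 9.0003)
cos θ_2 = (84.0071−8²−2²)/(2·8·2) = 0.5002; θ_2 = 59.9853° (elbow-up)
β = atan2(9.0003,1.7324) = 79.1050°; ψ = atan2(1.7318,9.0004) = 10.8913°
θ_1 = β − ψ = 68.2137°
θ_3 = φ − θ_1 − θ_2 = 126.8009° (wrapped to (-180°,180°])

68.214 59.985 126.801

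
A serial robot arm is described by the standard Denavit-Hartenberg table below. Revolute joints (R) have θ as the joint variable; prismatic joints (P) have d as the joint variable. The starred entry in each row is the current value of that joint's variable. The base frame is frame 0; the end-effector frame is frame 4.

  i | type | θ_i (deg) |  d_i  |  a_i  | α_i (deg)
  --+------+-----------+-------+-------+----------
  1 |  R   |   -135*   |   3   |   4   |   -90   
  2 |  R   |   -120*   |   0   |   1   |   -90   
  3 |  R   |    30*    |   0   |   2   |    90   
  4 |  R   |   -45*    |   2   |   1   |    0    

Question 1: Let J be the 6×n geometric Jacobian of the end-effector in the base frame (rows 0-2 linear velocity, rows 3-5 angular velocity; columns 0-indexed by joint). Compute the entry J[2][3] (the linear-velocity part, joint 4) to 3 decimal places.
axis z_3 = (0.7891,-0.4356,0.4330); lever o_n−o_3 = (1.9778,0.0283,1.0428)
cross product → J_v[:, 3] = (-0.4665,0.0335,0.8839)
J_ω[:, 3] = z_3
entry J[2][3] = 0.8839

0.884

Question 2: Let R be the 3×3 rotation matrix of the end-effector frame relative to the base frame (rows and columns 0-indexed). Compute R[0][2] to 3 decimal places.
0.789

End-effector z-axis (col 2 of R) = (0.7891,-0.4356,0.4330)
R[0][2] = 0.7891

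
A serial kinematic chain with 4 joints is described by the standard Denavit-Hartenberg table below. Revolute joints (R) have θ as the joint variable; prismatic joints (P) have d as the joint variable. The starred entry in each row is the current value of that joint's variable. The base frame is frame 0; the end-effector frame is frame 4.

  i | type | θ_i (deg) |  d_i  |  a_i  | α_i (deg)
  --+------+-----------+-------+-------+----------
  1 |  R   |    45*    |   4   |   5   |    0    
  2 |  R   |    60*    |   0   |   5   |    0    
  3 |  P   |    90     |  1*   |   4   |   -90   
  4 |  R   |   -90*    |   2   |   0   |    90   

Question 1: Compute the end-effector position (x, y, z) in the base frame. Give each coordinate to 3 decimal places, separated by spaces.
-1.105 5.398 5.000

after link 1: o_1 = (3.5355, 3.5355, 4.0000)
after link 2: o_2 = (2.2414, 8.3652, 4.0000)
after link 3: o_3 = (-1.6223, 7.3299, 5.0000)
after link 4: o_4 = (-1.1046, 5.3980, 5.0000)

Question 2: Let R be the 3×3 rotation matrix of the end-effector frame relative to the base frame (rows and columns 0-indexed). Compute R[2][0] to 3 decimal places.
End-effector x-axis (col 0 of R) = (-0.0000,0.0000,1.0000)
R[2][0] = 1.0000

1.000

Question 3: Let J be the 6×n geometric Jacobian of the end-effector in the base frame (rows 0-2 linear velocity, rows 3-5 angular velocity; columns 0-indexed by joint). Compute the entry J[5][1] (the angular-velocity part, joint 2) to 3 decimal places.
1.000

axis z_1 = (0.0000,0.0000,1.0000); lever o_n−o_1 = (-4.6402,1.8625,1.0000)
cross product → J_v[:, 1] = (-1.8625,-4.6402,0.0000)
J_ω[:, 1] = z_1
entry J[5][1] = 1.0000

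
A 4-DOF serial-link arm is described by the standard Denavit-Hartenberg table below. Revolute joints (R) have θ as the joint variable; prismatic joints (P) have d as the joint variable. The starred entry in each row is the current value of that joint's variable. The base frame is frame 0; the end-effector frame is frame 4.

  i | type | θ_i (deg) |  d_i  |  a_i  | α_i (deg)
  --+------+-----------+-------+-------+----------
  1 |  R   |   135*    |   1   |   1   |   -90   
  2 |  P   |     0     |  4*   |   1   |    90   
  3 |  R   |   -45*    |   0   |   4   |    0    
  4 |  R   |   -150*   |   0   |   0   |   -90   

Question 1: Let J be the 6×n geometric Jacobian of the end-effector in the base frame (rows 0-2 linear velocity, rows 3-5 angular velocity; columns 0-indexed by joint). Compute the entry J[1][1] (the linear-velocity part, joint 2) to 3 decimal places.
-0.707

prismatic axis z_1 = (-0.7071,-0.7071,0.0000)
J_v[:, 1] = z_1; J_ω[:, 1] = (0,0,0)
entry J[1][1] = -0.7071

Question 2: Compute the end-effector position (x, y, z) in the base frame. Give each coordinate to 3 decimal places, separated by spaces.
after link 1: o_1 = (-0.7071, 0.7071, 1.0000)
after link 2: o_2 = (-4.2426, -1.4142, 1.0000)
after link 3: o_3 = (-4.2426, 2.5858, 1.0000)
after link 4: o_4 = (-4.2426, 2.5858, 1.0000)

-4.243 2.586 1.000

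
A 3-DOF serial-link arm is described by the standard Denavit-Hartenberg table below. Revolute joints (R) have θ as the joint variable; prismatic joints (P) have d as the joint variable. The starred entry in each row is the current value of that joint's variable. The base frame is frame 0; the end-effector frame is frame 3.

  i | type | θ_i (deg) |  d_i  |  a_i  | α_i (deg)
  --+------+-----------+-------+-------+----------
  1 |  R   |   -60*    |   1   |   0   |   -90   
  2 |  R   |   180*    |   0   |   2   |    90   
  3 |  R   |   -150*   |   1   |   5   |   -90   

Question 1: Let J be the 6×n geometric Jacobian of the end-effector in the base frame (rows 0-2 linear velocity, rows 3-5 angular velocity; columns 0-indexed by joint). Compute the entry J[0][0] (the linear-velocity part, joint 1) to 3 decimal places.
axis z_0 = ẑ; lever o_n−o_0 = (-1.0000,-3.2679,0.0000)
cross product → J_v[:, 0] = (3.2679,-1.0000,0.0000)
J_ω[:, 0] = z_0
entry J[0][0] = 3.2679

3.268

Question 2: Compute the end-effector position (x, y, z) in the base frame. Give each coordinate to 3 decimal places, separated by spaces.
-1.000 -3.268 0.000

after link 1: o_1 = (0.0000, 0.0000, 1.0000)
after link 2: o_2 = (-1.0000, 1.7321, 1.0000)
after link 3: o_3 = (-1.0000, -3.2679, 0.0000)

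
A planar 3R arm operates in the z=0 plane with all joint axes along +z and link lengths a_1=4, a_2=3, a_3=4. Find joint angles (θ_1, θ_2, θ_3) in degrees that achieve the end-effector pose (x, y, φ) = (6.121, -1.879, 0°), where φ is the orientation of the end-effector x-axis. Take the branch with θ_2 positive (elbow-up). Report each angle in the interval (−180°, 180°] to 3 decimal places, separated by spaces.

-90.009 135.001 -44.991

wrist centre = target − a_3·(cos φ, sin φ) = (2.1210, -1.8790)
cos θ_2 = (8.0293−4²−3²)/(2·4·3) = -0.7071; θ_2 = 135.0005° (elbow-up)
β = atan2(-1.8790,2.1210) = -41.5378°; ψ = atan2(2.1213,1.8787) = 48.4714°
θ_1 = β − ψ = -90.0092°
θ_3 = φ − θ_1 − θ_2 = -44.9913° (wrapped to (-180°,180°])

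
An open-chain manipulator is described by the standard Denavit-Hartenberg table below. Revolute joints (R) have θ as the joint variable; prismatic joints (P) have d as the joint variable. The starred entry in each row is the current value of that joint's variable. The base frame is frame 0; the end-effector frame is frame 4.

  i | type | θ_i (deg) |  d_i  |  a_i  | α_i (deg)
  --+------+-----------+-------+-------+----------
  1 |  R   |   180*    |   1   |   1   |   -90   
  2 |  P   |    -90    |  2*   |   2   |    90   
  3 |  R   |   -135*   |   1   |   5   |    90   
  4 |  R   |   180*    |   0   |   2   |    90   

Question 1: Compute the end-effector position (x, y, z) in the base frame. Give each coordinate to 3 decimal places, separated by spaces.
after link 1: o_1 = (-1.0000, 0.0000, 1.0000)
after link 2: o_2 = (-1.0000, -2.0000, 3.0000)
after link 3: o_3 = (0.0000, 1.5355, -0.5355)
after link 4: o_4 = (0.0000, 0.1213, 0.8787)

0.000 0.121 0.879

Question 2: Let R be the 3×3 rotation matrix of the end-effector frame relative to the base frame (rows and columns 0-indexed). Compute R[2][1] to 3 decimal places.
-0.707

End-effector y-axis (col 1 of R) = (-0.0000,-0.7071,-0.7071)
R[2][1] = -0.7071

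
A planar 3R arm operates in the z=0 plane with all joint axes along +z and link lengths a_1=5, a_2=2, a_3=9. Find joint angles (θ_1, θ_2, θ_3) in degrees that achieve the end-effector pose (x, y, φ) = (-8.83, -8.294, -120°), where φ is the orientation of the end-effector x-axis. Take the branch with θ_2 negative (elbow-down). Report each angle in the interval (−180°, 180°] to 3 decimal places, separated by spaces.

-150.003 -120.004 150.007

wrist centre = target − a_3·(cos φ, sin φ) = (-4.3300, -0.4998)
cos θ_2 = (18.9987−5²−2²)/(2·5·2) = -0.5001; θ_2 = -120.0044° (elbow-down)
β = atan2(-0.4998,-4.3300) = -173.4160°; ψ = atan2(-1.7320,3.9999) = -23.4130°
θ_1 = β − ψ = -150.0030°
θ_3 = φ − θ_1 − θ_2 = 150.0074° (wrapped to (-180°,180°])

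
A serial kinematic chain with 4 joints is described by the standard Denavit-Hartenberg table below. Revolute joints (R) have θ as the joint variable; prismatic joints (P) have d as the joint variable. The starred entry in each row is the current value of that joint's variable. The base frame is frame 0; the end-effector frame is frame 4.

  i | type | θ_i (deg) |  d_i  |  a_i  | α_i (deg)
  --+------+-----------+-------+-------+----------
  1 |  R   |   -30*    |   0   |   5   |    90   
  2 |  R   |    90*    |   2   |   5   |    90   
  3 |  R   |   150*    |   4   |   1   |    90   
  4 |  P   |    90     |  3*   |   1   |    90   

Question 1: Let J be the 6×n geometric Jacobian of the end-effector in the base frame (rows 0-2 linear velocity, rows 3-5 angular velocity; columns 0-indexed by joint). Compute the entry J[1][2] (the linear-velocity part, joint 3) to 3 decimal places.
axis z_2 = (0.8660,-0.5000,-0.0000); lever o_n−o_2 = (2.7811,-5.1830,0.6340)
cross product → J_v[:, 2] = (-0.3170,-0.5490,-3.0981)
J_ω[:, 2] = z_2
entry J[1][2] = -0.5490

-0.549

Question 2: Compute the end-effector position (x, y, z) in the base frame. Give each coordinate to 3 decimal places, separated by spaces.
after link 1: o_1 = (4.3301, -2.5000, 0.0000)
after link 2: o_2 = (3.3301, -4.2321, 5.0000)
after link 3: o_3 = (6.5442, -6.6651, 4.1340)
after link 4: o_4 = (6.1112, -9.4151, 5.6340)

6.111 -9.415 5.634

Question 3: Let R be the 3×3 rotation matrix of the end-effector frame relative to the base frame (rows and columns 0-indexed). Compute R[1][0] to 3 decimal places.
End-effector x-axis (col 0 of R) = (0.8660,-0.5000,-0.0000)
R[1][0] = -0.5000

-0.500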